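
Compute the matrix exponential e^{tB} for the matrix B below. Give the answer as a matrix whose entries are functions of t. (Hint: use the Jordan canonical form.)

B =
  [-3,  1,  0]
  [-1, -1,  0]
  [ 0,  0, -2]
e^{tB} =
  [-t*exp(-2*t) + exp(-2*t), t*exp(-2*t), 0]
  [-t*exp(-2*t), t*exp(-2*t) + exp(-2*t), 0]
  [0, 0, exp(-2*t)]

Strategy: write B = P · J · P⁻¹ where J is a Jordan canonical form, so e^{tB} = P · e^{tJ} · P⁻¹, and e^{tJ} can be computed block-by-block.

B has Jordan form
J =
  [-2,  1,  0]
  [ 0, -2,  0]
  [ 0,  0, -2]
(up to reordering of blocks).

Per-block formulas:
  For a 2×2 Jordan block J_2(-2): exp(t · J_2(-2)) = e^(-2t)·(I + t·N), where N is the 2×2 nilpotent shift.
  For a 1×1 block at λ = -2: exp(t · [-2]) = [e^(-2t)].

After assembling e^{tJ} and conjugating by P, we get:

e^{tB} =
  [-t*exp(-2*t) + exp(-2*t), t*exp(-2*t), 0]
  [-t*exp(-2*t), t*exp(-2*t) + exp(-2*t), 0]
  [0, 0, exp(-2*t)]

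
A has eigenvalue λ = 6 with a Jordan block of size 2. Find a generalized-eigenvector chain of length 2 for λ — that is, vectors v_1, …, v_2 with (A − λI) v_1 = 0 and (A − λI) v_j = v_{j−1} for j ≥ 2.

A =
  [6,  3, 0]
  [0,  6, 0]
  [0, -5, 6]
A Jordan chain for λ = 6 of length 2:
v_1 = (3, 0, -5)ᵀ
v_2 = (0, 1, 0)ᵀ

Let N = A − (6)·I. We want v_2 with N^2 v_2 = 0 but N^1 v_2 ≠ 0; then v_{j-1} := N · v_j for j = 2, …, 2.

Pick v_2 = (0, 1, 0)ᵀ.
Then v_1 = N · v_2 = (3, 0, -5)ᵀ.

Sanity check: (A − (6)·I) v_1 = (0, 0, 0)ᵀ = 0. ✓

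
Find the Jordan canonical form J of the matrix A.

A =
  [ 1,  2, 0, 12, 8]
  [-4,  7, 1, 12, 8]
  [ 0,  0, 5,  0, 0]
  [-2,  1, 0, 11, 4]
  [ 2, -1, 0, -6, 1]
J_3(5) ⊕ J_1(5) ⊕ J_1(5)

The characteristic polynomial is
  det(x·I − A) = x^5 - 25*x^4 + 250*x^3 - 1250*x^2 + 3125*x - 3125 = (x - 5)^5

Eigenvalues and multiplicities (the geometric multiplicity of λ is n − rank(A − λI), which equals the number of Jordan blocks for λ):
  λ = 5: algebraic multiplicity = 5, geometric multiplicity = 3

Determining the block sizes for each eigenvalue:
  λ = 5: with am = 5 and gm = 3, the partition is not yet determined (e.g. several partitions of 5 into 3 parts exist). Let N = A − (5)·I. Computing rank(N^1) = 2, rank(N^2) = 1, rank(N^3) = 0; the number of blocks of size ≥ j is rank(N^{j−1}) − rank(N^j), giving [3, 1, 1]. So we have 1 block(s) of size 3, 2 block(s) of size 1 → block sizes [3, 1, 1]

Assembling the blocks gives a Jordan form
J =
  [5, 1, 0, 0, 0]
  [0, 5, 1, 0, 0]
  [0, 0, 5, 0, 0]
  [0, 0, 0, 5, 0]
  [0, 0, 0, 0, 5]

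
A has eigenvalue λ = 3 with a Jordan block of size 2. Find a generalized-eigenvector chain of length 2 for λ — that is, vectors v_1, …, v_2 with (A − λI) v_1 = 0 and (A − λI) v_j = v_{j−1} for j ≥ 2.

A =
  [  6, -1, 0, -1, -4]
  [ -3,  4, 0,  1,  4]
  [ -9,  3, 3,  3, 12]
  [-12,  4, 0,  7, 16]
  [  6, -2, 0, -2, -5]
A Jordan chain for λ = 3 of length 2:
v_1 = (3, -3, -9, -12, 6)ᵀ
v_2 = (1, 0, 0, 0, 0)ᵀ

Let N = A − (3)·I. We want v_2 with N^2 v_2 = 0 but N^1 v_2 ≠ 0; then v_{j-1} := N · v_j for j = 2, …, 2.

Pick v_2 = (1, 0, 0, 0, 0)ᵀ.
Then v_1 = N · v_2 = (3, -3, -9, -12, 6)ᵀ.

Sanity check: (A − (3)·I) v_1 = (0, 0, 0, 0, 0)ᵀ = 0. ✓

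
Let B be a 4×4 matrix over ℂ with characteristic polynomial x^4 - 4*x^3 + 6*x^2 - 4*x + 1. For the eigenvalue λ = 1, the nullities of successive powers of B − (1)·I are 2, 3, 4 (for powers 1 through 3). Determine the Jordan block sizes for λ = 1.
Block sizes for λ = 1: [3, 1]

From the dimensions of kernels of powers, the number of Jordan blocks of size at least j is d_j − d_{j−1} where d_j = dim ker(N^j) (with d_0 = 0). Computing the differences gives [2, 1, 1].
The number of blocks of size exactly k is (#blocks of size ≥ k) − (#blocks of size ≥ k + 1), so the partition is: 1 block(s) of size 1, 1 block(s) of size 3.
In nonincreasing order the block sizes are [3, 1].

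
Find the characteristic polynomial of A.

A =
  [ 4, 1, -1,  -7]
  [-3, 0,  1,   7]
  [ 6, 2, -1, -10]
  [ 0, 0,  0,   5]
x^4 - 8*x^3 + 18*x^2 - 16*x + 5

Expanding det(x·I − A) (e.g. by cofactor expansion or by noting that A is similar to its Jordan form J, which has the same characteristic polynomial as A) gives
  χ_A(x) = x^4 - 8*x^3 + 18*x^2 - 16*x + 5
which factors as (x - 5)*(x - 1)^3. The eigenvalues (with algebraic multiplicities) are λ = 1 with multiplicity 3, λ = 5 with multiplicity 1.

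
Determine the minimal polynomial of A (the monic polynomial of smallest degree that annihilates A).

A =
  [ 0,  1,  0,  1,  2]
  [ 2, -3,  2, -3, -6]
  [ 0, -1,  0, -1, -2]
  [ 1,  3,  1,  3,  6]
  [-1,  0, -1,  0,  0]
x^3

The characteristic polynomial is χ_A(x) = x^5, so the eigenvalues are known. The minimal polynomial is
  m_A(x) = Π_λ (x − λ)^{k_λ}
where k_λ is the size of the *largest* Jordan block for λ (equivalently, the smallest k with (A − λI)^k v = 0 for every generalised eigenvector v of λ).

  λ = 0: largest Jordan block has size 3, contributing (x − 0)^3

So m_A(x) = x^3 = x^3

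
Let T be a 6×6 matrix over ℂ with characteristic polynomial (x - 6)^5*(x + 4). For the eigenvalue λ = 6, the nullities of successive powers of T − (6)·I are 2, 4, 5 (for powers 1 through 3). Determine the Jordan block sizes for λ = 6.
Block sizes for λ = 6: [3, 2]

From the dimensions of kernels of powers, the number of Jordan blocks of size at least j is d_j − d_{j−1} where d_j = dim ker(N^j) (with d_0 = 0). Computing the differences gives [2, 2, 1].
The number of blocks of size exactly k is (#blocks of size ≥ k) − (#blocks of size ≥ k + 1), so the partition is: 1 block(s) of size 2, 1 block(s) of size 3.
In nonincreasing order the block sizes are [3, 2].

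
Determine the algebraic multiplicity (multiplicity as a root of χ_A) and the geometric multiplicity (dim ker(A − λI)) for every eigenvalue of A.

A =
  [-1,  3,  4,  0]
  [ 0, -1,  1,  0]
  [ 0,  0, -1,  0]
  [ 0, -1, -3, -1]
λ = -1: alg = 4, geom = 2

Step 1 — factor the characteristic polynomial to read off the algebraic multiplicities:
  χ_A(x) = (x + 1)^4

Step 2 — compute geometric multiplicities via the rank-nullity identity g(λ) = n − rank(A − λI):
  rank(A − (-1)·I) = 2, so dim ker(A − (-1)·I) = n − 2 = 2

Summary:
  λ = -1: algebraic multiplicity = 4, geometric multiplicity = 2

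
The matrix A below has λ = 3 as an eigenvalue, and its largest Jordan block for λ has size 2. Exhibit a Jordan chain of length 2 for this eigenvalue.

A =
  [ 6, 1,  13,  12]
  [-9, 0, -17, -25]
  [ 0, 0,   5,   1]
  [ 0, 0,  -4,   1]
A Jordan chain for λ = 3 of length 2:
v_1 = (3, -9, 0, 0)ᵀ
v_2 = (1, 0, 0, 0)ᵀ

Let N = A − (3)·I. We want v_2 with N^2 v_2 = 0 but N^1 v_2 ≠ 0; then v_{j-1} := N · v_j for j = 2, …, 2.

Pick v_2 = (1, 0, 0, 0)ᵀ.
Then v_1 = N · v_2 = (3, -9, 0, 0)ᵀ.

Sanity check: (A − (3)·I) v_1 = (0, 0, 0, 0)ᵀ = 0. ✓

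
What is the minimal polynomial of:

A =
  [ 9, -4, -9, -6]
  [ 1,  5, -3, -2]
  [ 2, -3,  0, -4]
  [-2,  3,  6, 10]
x^3 - 18*x^2 + 108*x - 216

The characteristic polynomial is χ_A(x) = (x - 6)^4, so the eigenvalues are known. The minimal polynomial is
  m_A(x) = Π_λ (x − λ)^{k_λ}
where k_λ is the size of the *largest* Jordan block for λ (equivalently, the smallest k with (A − λI)^k v = 0 for every generalised eigenvector v of λ).

  λ = 6: largest Jordan block has size 3, contributing (x − 6)^3

So m_A(x) = (x - 6)^3 = x^3 - 18*x^2 + 108*x - 216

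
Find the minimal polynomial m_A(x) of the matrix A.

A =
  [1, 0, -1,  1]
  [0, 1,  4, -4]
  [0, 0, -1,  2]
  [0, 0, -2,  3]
x^2 - 2*x + 1

The characteristic polynomial is χ_A(x) = (x - 1)^4, so the eigenvalues are known. The minimal polynomial is
  m_A(x) = Π_λ (x − λ)^{k_λ}
where k_λ is the size of the *largest* Jordan block for λ (equivalently, the smallest k with (A − λI)^k v = 0 for every generalised eigenvector v of λ).

  λ = 1: largest Jordan block has size 2, contributing (x − 1)^2

So m_A(x) = (x - 1)^2 = x^2 - 2*x + 1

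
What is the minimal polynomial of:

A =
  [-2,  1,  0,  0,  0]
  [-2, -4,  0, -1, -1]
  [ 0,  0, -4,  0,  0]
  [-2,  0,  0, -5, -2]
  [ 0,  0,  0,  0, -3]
x^3 + 11*x^2 + 40*x + 48

The characteristic polynomial is χ_A(x) = (x + 3)^2*(x + 4)^3, so the eigenvalues are known. The minimal polynomial is
  m_A(x) = Π_λ (x − λ)^{k_λ}
where k_λ is the size of the *largest* Jordan block for λ (equivalently, the smallest k with (A − λI)^k v = 0 for every generalised eigenvector v of λ).

  λ = -4: largest Jordan block has size 2, contributing (x + 4)^2
  λ = -3: largest Jordan block has size 1, contributing (x + 3)

So m_A(x) = (x + 3)*(x + 4)^2 = x^3 + 11*x^2 + 40*x + 48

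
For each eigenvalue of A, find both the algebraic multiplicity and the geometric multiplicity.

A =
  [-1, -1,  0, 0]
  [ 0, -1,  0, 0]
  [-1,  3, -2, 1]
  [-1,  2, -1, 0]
λ = -1: alg = 4, geom = 2

Step 1 — factor the characteristic polynomial to read off the algebraic multiplicities:
  χ_A(x) = (x + 1)^4

Step 2 — compute geometric multiplicities via the rank-nullity identity g(λ) = n − rank(A − λI):
  rank(A − (-1)·I) = 2, so dim ker(A − (-1)·I) = n − 2 = 2

Summary:
  λ = -1: algebraic multiplicity = 4, geometric multiplicity = 2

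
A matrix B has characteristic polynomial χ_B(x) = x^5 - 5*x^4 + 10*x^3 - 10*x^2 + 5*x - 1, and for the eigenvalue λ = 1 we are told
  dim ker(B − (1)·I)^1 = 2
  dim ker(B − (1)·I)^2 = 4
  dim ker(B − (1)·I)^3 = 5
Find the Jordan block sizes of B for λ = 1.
Block sizes for λ = 1: [3, 2]

From the dimensions of kernels of powers, the number of Jordan blocks of size at least j is d_j − d_{j−1} where d_j = dim ker(N^j) (with d_0 = 0). Computing the differences gives [2, 2, 1].
The number of blocks of size exactly k is (#blocks of size ≥ k) − (#blocks of size ≥ k + 1), so the partition is: 1 block(s) of size 2, 1 block(s) of size 3.
In nonincreasing order the block sizes are [3, 2].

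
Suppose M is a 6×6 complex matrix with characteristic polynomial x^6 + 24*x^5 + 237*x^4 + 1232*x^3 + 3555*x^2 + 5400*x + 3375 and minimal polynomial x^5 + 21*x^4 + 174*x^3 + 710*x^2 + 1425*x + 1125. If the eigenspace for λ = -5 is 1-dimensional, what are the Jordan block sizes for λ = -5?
Block sizes for λ = -5: [3]

Step 1 — from the characteristic polynomial, algebraic multiplicity of λ = -5 is 3. From dim ker(M − (-5)·I) = 1, there are exactly 1 Jordan blocks for λ = -5.
Step 2 — from the minimal polynomial, the factor (x + 5)^3 tells us the largest block for λ = -5 has size 3.
Step 3 — with total size 3, 1 blocks, and largest block 3, the block sizes (in nonincreasing order) are [3].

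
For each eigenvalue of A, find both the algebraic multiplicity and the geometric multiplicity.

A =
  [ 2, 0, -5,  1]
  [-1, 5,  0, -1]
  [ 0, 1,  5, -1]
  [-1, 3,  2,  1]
λ = 3: alg = 3, geom = 1; λ = 4: alg = 1, geom = 1

Step 1 — factor the characteristic polynomial to read off the algebraic multiplicities:
  χ_A(x) = (x - 4)*(x - 3)^3

Step 2 — compute geometric multiplicities via the rank-nullity identity g(λ) = n − rank(A − λI):
  rank(A − (3)·I) = 3, so dim ker(A − (3)·I) = n − 3 = 1
  rank(A − (4)·I) = 3, so dim ker(A − (4)·I) = n − 3 = 1

Summary:
  λ = 3: algebraic multiplicity = 3, geometric multiplicity = 1
  λ = 4: algebraic multiplicity = 1, geometric multiplicity = 1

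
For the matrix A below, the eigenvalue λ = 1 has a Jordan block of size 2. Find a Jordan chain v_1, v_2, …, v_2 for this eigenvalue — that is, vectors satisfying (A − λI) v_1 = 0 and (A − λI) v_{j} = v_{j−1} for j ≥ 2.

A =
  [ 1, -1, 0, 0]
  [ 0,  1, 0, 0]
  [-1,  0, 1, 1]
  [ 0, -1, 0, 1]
A Jordan chain for λ = 1 of length 2:
v_1 = (0, 0, -1, 0)ᵀ
v_2 = (1, 0, 0, 0)ᵀ

Let N = A − (1)·I. We want v_2 with N^2 v_2 = 0 but N^1 v_2 ≠ 0; then v_{j-1} := N · v_j for j = 2, …, 2.

Pick v_2 = (1, 0, 0, 0)ᵀ.
Then v_1 = N · v_2 = (0, 0, -1, 0)ᵀ.

Sanity check: (A − (1)·I) v_1 = (0, 0, 0, 0)ᵀ = 0. ✓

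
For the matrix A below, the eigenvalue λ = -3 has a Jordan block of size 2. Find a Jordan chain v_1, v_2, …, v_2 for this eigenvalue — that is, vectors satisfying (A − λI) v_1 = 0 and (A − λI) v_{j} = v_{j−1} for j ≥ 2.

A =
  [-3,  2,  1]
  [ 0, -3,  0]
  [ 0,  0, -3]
A Jordan chain for λ = -3 of length 2:
v_1 = (2, 0, 0)ᵀ
v_2 = (0, 1, 0)ᵀ

Let N = A − (-3)·I. We want v_2 with N^2 v_2 = 0 but N^1 v_2 ≠ 0; then v_{j-1} := N · v_j for j = 2, …, 2.

Pick v_2 = (0, 1, 0)ᵀ.
Then v_1 = N · v_2 = (2, 0, 0)ᵀ.

Sanity check: (A − (-3)·I) v_1 = (0, 0, 0)ᵀ = 0. ✓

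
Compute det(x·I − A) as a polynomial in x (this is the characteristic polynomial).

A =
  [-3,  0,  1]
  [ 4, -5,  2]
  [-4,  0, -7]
x^3 + 15*x^2 + 75*x + 125

Expanding det(x·I − A) (e.g. by cofactor expansion or by noting that A is similar to its Jordan form J, which has the same characteristic polynomial as A) gives
  χ_A(x) = x^3 + 15*x^2 + 75*x + 125
which factors as (x + 5)^3. The eigenvalues (with algebraic multiplicities) are λ = -5 with multiplicity 3.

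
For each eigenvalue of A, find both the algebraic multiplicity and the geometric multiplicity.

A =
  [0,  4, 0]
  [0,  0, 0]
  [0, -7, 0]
λ = 0: alg = 3, geom = 2

Step 1 — factor the characteristic polynomial to read off the algebraic multiplicities:
  χ_A(x) = x^3

Step 2 — compute geometric multiplicities via the rank-nullity identity g(λ) = n − rank(A − λI):
  rank(A − (0)·I) = 1, so dim ker(A − (0)·I) = n − 1 = 2

Summary:
  λ = 0: algebraic multiplicity = 3, geometric multiplicity = 2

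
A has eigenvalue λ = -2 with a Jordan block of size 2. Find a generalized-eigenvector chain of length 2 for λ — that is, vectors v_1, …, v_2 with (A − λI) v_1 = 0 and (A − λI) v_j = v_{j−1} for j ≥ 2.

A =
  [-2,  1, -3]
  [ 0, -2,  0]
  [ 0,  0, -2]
A Jordan chain for λ = -2 of length 2:
v_1 = (1, 0, 0)ᵀ
v_2 = (0, 1, 0)ᵀ

Let N = A − (-2)·I. We want v_2 with N^2 v_2 = 0 but N^1 v_2 ≠ 0; then v_{j-1} := N · v_j for j = 2, …, 2.

Pick v_2 = (0, 1, 0)ᵀ.
Then v_1 = N · v_2 = (1, 0, 0)ᵀ.

Sanity check: (A − (-2)·I) v_1 = (0, 0, 0)ᵀ = 0. ✓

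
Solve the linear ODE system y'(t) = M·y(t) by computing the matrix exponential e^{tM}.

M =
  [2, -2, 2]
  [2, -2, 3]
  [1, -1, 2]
e^{tM} =
  [2*exp(t) - 1, 2 - 2*exp(t), 2*exp(t) - 2]
  [t*exp(t) + exp(t) - 1, -t*exp(t) - exp(t) + 2, t*exp(t) + 2*exp(t) - 2]
  [t*exp(t), -t*exp(t), t*exp(t) + exp(t)]

Strategy: write M = P · J · P⁻¹ where J is a Jordan canonical form, so e^{tM} = P · e^{tJ} · P⁻¹, and e^{tJ} can be computed block-by-block.

M has Jordan form
J =
  [0, 0, 0]
  [0, 1, 1]
  [0, 0, 1]
(up to reordering of blocks).

Per-block formulas:
  For a 1×1 block at λ = 0: exp(t · [0]) = [e^(0t)].
  For a 2×2 Jordan block J_2(1): exp(t · J_2(1)) = e^(1t)·(I + t·N), where N is the 2×2 nilpotent shift.

After assembling e^{tJ} and conjugating by P, we get:

e^{tM} =
  [2*exp(t) - 1, 2 - 2*exp(t), 2*exp(t) - 2]
  [t*exp(t) + exp(t) - 1, -t*exp(t) - exp(t) + 2, t*exp(t) + 2*exp(t) - 2]
  [t*exp(t), -t*exp(t), t*exp(t) + exp(t)]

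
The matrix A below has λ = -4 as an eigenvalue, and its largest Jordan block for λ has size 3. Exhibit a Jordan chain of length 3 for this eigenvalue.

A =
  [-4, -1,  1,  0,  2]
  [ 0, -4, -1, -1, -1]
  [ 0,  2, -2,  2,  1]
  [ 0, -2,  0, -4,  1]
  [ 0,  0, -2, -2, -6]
A Jordan chain for λ = -4 of length 3:
v_1 = (2, 0, 0, 0, 0)ᵀ
v_2 = (-1, 0, 2, -2, 0)ᵀ
v_3 = (0, 1, 0, 0, 0)ᵀ

Let N = A − (-4)·I. We want v_3 with N^3 v_3 = 0 but N^2 v_3 ≠ 0; then v_{j-1} := N · v_j for j = 3, …, 2.

Pick v_3 = (0, 1, 0, 0, 0)ᵀ.
Then v_2 = N · v_3 = (-1, 0, 2, -2, 0)ᵀ.
Then v_1 = N · v_2 = (2, 0, 0, 0, 0)ᵀ.

Sanity check: (A − (-4)·I) v_1 = (0, 0, 0, 0, 0)ᵀ = 0. ✓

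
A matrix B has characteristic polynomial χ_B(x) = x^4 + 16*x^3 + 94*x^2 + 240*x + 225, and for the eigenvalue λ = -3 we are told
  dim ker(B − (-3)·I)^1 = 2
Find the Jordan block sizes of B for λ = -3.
Block sizes for λ = -3: [1, 1]

From the dimensions of kernels of powers, the number of Jordan blocks of size at least j is d_j − d_{j−1} where d_j = dim ker(N^j) (with d_0 = 0). Computing the differences gives [2].
The number of blocks of size exactly k is (#blocks of size ≥ k) − (#blocks of size ≥ k + 1), so the partition is: 2 block(s) of size 1.
In nonincreasing order the block sizes are [1, 1].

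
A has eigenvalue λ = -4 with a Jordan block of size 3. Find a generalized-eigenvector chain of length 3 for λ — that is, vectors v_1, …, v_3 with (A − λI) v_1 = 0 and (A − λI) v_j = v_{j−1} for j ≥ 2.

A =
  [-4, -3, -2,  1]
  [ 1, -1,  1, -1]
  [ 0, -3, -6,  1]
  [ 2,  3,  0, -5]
A Jordan chain for λ = -4 of length 3:
v_1 = (-1, 1, -1, 1)ᵀ
v_2 = (0, 1, 0, 2)ᵀ
v_3 = (1, 0, 0, 0)ᵀ

Let N = A − (-4)·I. We want v_3 with N^3 v_3 = 0 but N^2 v_3 ≠ 0; then v_{j-1} := N · v_j for j = 3, …, 2.

Pick v_3 = (1, 0, 0, 0)ᵀ.
Then v_2 = N · v_3 = (0, 1, 0, 2)ᵀ.
Then v_1 = N · v_2 = (-1, 1, -1, 1)ᵀ.

Sanity check: (A − (-4)·I) v_1 = (0, 0, 0, 0)ᵀ = 0. ✓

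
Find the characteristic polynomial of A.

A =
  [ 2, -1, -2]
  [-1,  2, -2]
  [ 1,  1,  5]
x^3 - 9*x^2 + 27*x - 27

Expanding det(x·I − A) (e.g. by cofactor expansion or by noting that A is similar to its Jordan form J, which has the same characteristic polynomial as A) gives
  χ_A(x) = x^3 - 9*x^2 + 27*x - 27
which factors as (x - 3)^3. The eigenvalues (with algebraic multiplicities) are λ = 3 with multiplicity 3.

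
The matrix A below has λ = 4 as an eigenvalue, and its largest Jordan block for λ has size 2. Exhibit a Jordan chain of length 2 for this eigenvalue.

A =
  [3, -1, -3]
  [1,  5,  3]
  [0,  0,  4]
A Jordan chain for λ = 4 of length 2:
v_1 = (-1, 1, 0)ᵀ
v_2 = (1, 0, 0)ᵀ

Let N = A − (4)·I. We want v_2 with N^2 v_2 = 0 but N^1 v_2 ≠ 0; then v_{j-1} := N · v_j for j = 2, …, 2.

Pick v_2 = (1, 0, 0)ᵀ.
Then v_1 = N · v_2 = (-1, 1, 0)ᵀ.

Sanity check: (A − (4)·I) v_1 = (0, 0, 0)ᵀ = 0. ✓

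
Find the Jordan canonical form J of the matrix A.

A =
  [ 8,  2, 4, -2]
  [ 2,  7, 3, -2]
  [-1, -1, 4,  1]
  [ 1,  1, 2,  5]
J_3(6) ⊕ J_1(6)

The characteristic polynomial is
  det(x·I − A) = x^4 - 24*x^3 + 216*x^2 - 864*x + 1296 = (x - 6)^4

Eigenvalues and multiplicities (the geometric multiplicity of λ is n − rank(A − λI), which equals the number of Jordan blocks for λ):
  λ = 6: algebraic multiplicity = 4, geometric multiplicity = 2

Determining the block sizes for each eigenvalue:
  λ = 6: with am = 4 and gm = 2, the partition is not yet determined (e.g. several partitions of 4 into 2 parts exist). Let N = A − (6)·I. Computing rank(N^1) = 2, rank(N^2) = 1, rank(N^3) = 0; the number of blocks of size ≥ j is rank(N^{j−1}) − rank(N^j), giving [2, 1, 1]. So we have 1 block(s) of size 3, 1 block(s) of size 1 → block sizes [3, 1]

Assembling the blocks gives a Jordan form
J =
  [6, 1, 0, 0]
  [0, 6, 1, 0]
  [0, 0, 6, 0]
  [0, 0, 0, 6]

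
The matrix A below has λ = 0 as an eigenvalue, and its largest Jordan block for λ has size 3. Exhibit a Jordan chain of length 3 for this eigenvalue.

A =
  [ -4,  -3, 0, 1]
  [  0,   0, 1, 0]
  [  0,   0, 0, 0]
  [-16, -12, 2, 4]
A Jordan chain for λ = 0 of length 3:
v_1 = (-1, 0, 0, -4)ᵀ
v_2 = (0, 1, 0, 2)ᵀ
v_3 = (0, 0, 1, 0)ᵀ

Let N = A − (0)·I. We want v_3 with N^3 v_3 = 0 but N^2 v_3 ≠ 0; then v_{j-1} := N · v_j for j = 3, …, 2.

Pick v_3 = (0, 0, 1, 0)ᵀ.
Then v_2 = N · v_3 = (0, 1, 0, 2)ᵀ.
Then v_1 = N · v_2 = (-1, 0, 0, -4)ᵀ.

Sanity check: (A − (0)·I) v_1 = (0, 0, 0, 0)ᵀ = 0. ✓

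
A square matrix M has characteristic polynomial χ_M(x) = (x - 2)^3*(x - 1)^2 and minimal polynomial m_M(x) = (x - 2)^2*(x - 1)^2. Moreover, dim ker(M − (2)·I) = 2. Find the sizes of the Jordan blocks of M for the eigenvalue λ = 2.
Block sizes for λ = 2: [2, 1]

Step 1 — from the characteristic polynomial, algebraic multiplicity of λ = 2 is 3. From dim ker(M − (2)·I) = 2, there are exactly 2 Jordan blocks for λ = 2.
Step 2 — from the minimal polynomial, the factor (x − 2)^2 tells us the largest block for λ = 2 has size 2.
Step 3 — with total size 3, 2 blocks, and largest block 2, the block sizes (in nonincreasing order) are [2, 1].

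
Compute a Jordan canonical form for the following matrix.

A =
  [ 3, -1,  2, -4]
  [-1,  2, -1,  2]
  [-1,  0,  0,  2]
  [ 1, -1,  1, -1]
J_3(1) ⊕ J_1(1)

The characteristic polynomial is
  det(x·I − A) = x^4 - 4*x^3 + 6*x^2 - 4*x + 1 = (x - 1)^4

Eigenvalues and multiplicities (the geometric multiplicity of λ is n − rank(A − λI), which equals the number of Jordan blocks for λ):
  λ = 1: algebraic multiplicity = 4, geometric multiplicity = 2

Determining the block sizes for each eigenvalue:
  λ = 1: with am = 4 and gm = 2, the partition is not yet determined (e.g. several partitions of 4 into 2 parts exist). Let N = A − (1)·I. Computing rank(N^1) = 2, rank(N^2) = 1, rank(N^3) = 0; the number of blocks of size ≥ j is rank(N^{j−1}) − rank(N^j), giving [2, 1, 1]. So we have 1 block(s) of size 3, 1 block(s) of size 1 → block sizes [3, 1]

Assembling the blocks gives a Jordan form
J =
  [1, 1, 0, 0]
  [0, 1, 1, 0]
  [0, 0, 1, 0]
  [0, 0, 0, 1]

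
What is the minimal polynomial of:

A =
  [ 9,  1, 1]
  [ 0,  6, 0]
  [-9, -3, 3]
x^2 - 12*x + 36

The characteristic polynomial is χ_A(x) = (x - 6)^3, so the eigenvalues are known. The minimal polynomial is
  m_A(x) = Π_λ (x − λ)^{k_λ}
where k_λ is the size of the *largest* Jordan block for λ (equivalently, the smallest k with (A − λI)^k v = 0 for every generalised eigenvector v of λ).

  λ = 6: largest Jordan block has size 2, contributing (x − 6)^2

So m_A(x) = (x - 6)^2 = x^2 - 12*x + 36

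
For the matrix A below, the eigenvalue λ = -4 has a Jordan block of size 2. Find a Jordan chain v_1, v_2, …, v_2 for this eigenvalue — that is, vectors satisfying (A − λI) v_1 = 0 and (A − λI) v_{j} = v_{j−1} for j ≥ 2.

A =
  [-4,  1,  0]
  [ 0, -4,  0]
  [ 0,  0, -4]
A Jordan chain for λ = -4 of length 2:
v_1 = (1, 0, 0)ᵀ
v_2 = (0, 1, 0)ᵀ

Let N = A − (-4)·I. We want v_2 with N^2 v_2 = 0 but N^1 v_2 ≠ 0; then v_{j-1} := N · v_j for j = 2, …, 2.

Pick v_2 = (0, 1, 0)ᵀ.
Then v_1 = N · v_2 = (1, 0, 0)ᵀ.

Sanity check: (A − (-4)·I) v_1 = (0, 0, 0)ᵀ = 0. ✓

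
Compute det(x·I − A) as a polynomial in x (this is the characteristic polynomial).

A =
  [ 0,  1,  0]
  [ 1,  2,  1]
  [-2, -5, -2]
x^3

Expanding det(x·I − A) (e.g. by cofactor expansion or by noting that A is similar to its Jordan form J, which has the same characteristic polynomial as A) gives
  χ_A(x) = x^3
which factors as x^3. The eigenvalues (with algebraic multiplicities) are λ = 0 with multiplicity 3.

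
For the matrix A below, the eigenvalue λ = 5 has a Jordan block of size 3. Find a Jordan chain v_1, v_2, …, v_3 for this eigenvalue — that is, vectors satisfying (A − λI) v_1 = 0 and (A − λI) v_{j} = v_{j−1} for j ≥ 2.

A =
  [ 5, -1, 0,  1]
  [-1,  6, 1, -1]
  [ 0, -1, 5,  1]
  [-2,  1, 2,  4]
A Jordan chain for λ = 5 of length 3:
v_1 = (-1, 1, -1, 1)ᵀ
v_2 = (0, -1, 0, -2)ᵀ
v_3 = (1, 0, 0, 0)ᵀ

Let N = A − (5)·I. We want v_3 with N^3 v_3 = 0 but N^2 v_3 ≠ 0; then v_{j-1} := N · v_j for j = 3, …, 2.

Pick v_3 = (1, 0, 0, 0)ᵀ.
Then v_2 = N · v_3 = (0, -1, 0, -2)ᵀ.
Then v_1 = N · v_2 = (-1, 1, -1, 1)ᵀ.

Sanity check: (A − (5)·I) v_1 = (0, 0, 0, 0)ᵀ = 0. ✓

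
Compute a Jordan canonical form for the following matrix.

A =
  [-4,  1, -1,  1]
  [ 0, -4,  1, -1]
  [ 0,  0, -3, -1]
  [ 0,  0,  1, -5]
J_3(-4) ⊕ J_1(-4)

The characteristic polynomial is
  det(x·I − A) = x^4 + 16*x^3 + 96*x^2 + 256*x + 256 = (x + 4)^4

Eigenvalues and multiplicities (the geometric multiplicity of λ is n − rank(A − λI), which equals the number of Jordan blocks for λ):
  λ = -4: algebraic multiplicity = 4, geometric multiplicity = 2

Determining the block sizes for each eigenvalue:
  λ = -4: with am = 4 and gm = 2, the partition is not yet determined (e.g. several partitions of 4 into 2 parts exist). Let N = A − (-4)·I. Computing rank(N^1) = 2, rank(N^2) = 1, rank(N^3) = 0; the number of blocks of size ≥ j is rank(N^{j−1}) − rank(N^j), giving [2, 1, 1]. So we have 1 block(s) of size 3, 1 block(s) of size 1 → block sizes [3, 1]

Assembling the blocks gives a Jordan form
J =
  [-4,  1,  0,  0]
  [ 0, -4,  1,  0]
  [ 0,  0, -4,  0]
  [ 0,  0,  0, -4]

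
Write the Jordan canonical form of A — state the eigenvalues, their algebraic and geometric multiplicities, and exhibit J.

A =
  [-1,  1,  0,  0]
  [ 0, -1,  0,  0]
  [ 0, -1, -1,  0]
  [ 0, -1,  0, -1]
J_2(-1) ⊕ J_1(-1) ⊕ J_1(-1)

The characteristic polynomial is
  det(x·I − A) = x^4 + 4*x^3 + 6*x^2 + 4*x + 1 = (x + 1)^4

Eigenvalues and multiplicities (the geometric multiplicity of λ is n − rank(A − λI), which equals the number of Jordan blocks for λ):
  λ = -1: algebraic multiplicity = 4, geometric multiplicity = 3

Determining the block sizes for each eigenvalue:
  λ = -1: 3 blocks summing to 4 forces exactly one block of size 2 and the rest size 1 → block sizes [2, 1, 1]

Assembling the blocks gives a Jordan form
J =
  [-1,  1,  0,  0]
  [ 0, -1,  0,  0]
  [ 0,  0, -1,  0]
  [ 0,  0,  0, -1]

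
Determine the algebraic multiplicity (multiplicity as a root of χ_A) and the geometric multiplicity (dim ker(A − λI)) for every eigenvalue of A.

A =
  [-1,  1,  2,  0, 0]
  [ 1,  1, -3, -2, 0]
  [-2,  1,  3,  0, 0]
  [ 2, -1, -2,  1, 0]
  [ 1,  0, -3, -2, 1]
λ = 1: alg = 5, geom = 3

Step 1 — factor the characteristic polynomial to read off the algebraic multiplicities:
  χ_A(x) = (x - 1)^5

Step 2 — compute geometric multiplicities via the rank-nullity identity g(λ) = n − rank(A − λI):
  rank(A − (1)·I) = 2, so dim ker(A − (1)·I) = n − 2 = 3

Summary:
  λ = 1: algebraic multiplicity = 5, geometric multiplicity = 3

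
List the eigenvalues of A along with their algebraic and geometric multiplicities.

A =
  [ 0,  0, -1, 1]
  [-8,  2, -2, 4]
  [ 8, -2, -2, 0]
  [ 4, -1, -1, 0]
λ = 0: alg = 4, geom = 2

Step 1 — factor the characteristic polynomial to read off the algebraic multiplicities:
  χ_A(x) = x^4

Step 2 — compute geometric multiplicities via the rank-nullity identity g(λ) = n − rank(A − λI):
  rank(A − (0)·I) = 2, so dim ker(A − (0)·I) = n − 2 = 2

Summary:
  λ = 0: algebraic multiplicity = 4, geometric multiplicity = 2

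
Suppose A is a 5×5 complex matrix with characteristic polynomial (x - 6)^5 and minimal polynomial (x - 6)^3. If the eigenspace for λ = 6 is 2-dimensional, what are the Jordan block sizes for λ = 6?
Block sizes for λ = 6: [3, 2]

Step 1 — from the characteristic polynomial, algebraic multiplicity of λ = 6 is 5. From dim ker(A − (6)·I) = 2, there are exactly 2 Jordan blocks for λ = 6.
Step 2 — from the minimal polynomial, the factor (x − 6)^3 tells us the largest block for λ = 6 has size 3.
Step 3 — with total size 5, 2 blocks, and largest block 3, the block sizes (in nonincreasing order) are [3, 2].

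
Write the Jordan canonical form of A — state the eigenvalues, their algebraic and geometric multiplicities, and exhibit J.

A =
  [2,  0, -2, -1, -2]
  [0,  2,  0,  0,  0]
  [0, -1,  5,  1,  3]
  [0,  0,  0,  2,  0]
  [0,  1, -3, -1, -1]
J_2(2) ⊕ J_2(2) ⊕ J_1(2)

The characteristic polynomial is
  det(x·I − A) = x^5 - 10*x^4 + 40*x^3 - 80*x^2 + 80*x - 32 = (x - 2)^5

Eigenvalues and multiplicities (the geometric multiplicity of λ is n − rank(A − λI), which equals the number of Jordan blocks for λ):
  λ = 2: algebraic multiplicity = 5, geometric multiplicity = 3

Determining the block sizes for each eigenvalue:
  λ = 2: with am = 5 and gm = 3, the partition is not yet determined (e.g. several partitions of 5 into 3 parts exist). Let N = A − (2)·I. Computing rank(N^1) = 2, rank(N^2) = 0; the number of blocks of size ≥ j is rank(N^{j−1}) − rank(N^j), giving [3, 2]. So we have 2 block(s) of size 2, 1 block(s) of size 1 → block sizes [2, 2, 1]

Assembling the blocks gives a Jordan form
J =
  [2, 1, 0, 0, 0]
  [0, 2, 0, 0, 0]
  [0, 0, 2, 1, 0]
  [0, 0, 0, 2, 0]
  [0, 0, 0, 0, 2]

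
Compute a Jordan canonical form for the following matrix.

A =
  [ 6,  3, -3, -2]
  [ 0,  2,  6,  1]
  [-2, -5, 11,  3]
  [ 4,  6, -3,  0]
J_1(4) ⊕ J_3(5)

The characteristic polynomial is
  det(x·I − A) = x^4 - 19*x^3 + 135*x^2 - 425*x + 500 = (x - 5)^3*(x - 4)

Eigenvalues and multiplicities (the geometric multiplicity of λ is n − rank(A − λI), which equals the number of Jordan blocks for λ):
  λ = 4: algebraic multiplicity = 1, geometric multiplicity = 1
  λ = 5: algebraic multiplicity = 3, geometric multiplicity = 1

Determining the block sizes for each eigenvalue:
  λ = 4: one block (gm = 1), so the single block has size am = 1 → block sizes [1]
  λ = 5: one block (gm = 1), so the single block has size am = 3 → block sizes [3]

Assembling the blocks gives a Jordan form
J =
  [4, 0, 0, 0]
  [0, 5, 1, 0]
  [0, 0, 5, 1]
  [0, 0, 0, 5]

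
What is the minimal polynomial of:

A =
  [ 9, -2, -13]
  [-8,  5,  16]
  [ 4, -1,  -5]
x^3 - 9*x^2 + 27*x - 27

The characteristic polynomial is χ_A(x) = (x - 3)^3, so the eigenvalues are known. The minimal polynomial is
  m_A(x) = Π_λ (x − λ)^{k_λ}
where k_λ is the size of the *largest* Jordan block for λ (equivalently, the smallest k with (A − λI)^k v = 0 for every generalised eigenvector v of λ).

  λ = 3: largest Jordan block has size 3, contributing (x − 3)^3

So m_A(x) = (x - 3)^3 = x^3 - 9*x^2 + 27*x - 27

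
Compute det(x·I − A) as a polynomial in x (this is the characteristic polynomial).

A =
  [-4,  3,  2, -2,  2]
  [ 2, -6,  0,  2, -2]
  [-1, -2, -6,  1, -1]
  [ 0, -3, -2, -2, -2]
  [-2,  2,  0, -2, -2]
x^5 + 20*x^4 + 160*x^3 + 640*x^2 + 1280*x + 1024

Expanding det(x·I − A) (e.g. by cofactor expansion or by noting that A is similar to its Jordan form J, which has the same characteristic polynomial as A) gives
  χ_A(x) = x^5 + 20*x^4 + 160*x^3 + 640*x^2 + 1280*x + 1024
which factors as (x + 4)^5. The eigenvalues (with algebraic multiplicities) are λ = -4 with multiplicity 5.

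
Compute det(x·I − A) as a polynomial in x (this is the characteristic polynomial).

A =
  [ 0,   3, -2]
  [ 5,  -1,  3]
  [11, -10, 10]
x^3 - 9*x^2 + 27*x - 27

Expanding det(x·I − A) (e.g. by cofactor expansion or by noting that A is similar to its Jordan form J, which has the same characteristic polynomial as A) gives
  χ_A(x) = x^3 - 9*x^2 + 27*x - 27
which factors as (x - 3)^3. The eigenvalues (with algebraic multiplicities) are λ = 3 with multiplicity 3.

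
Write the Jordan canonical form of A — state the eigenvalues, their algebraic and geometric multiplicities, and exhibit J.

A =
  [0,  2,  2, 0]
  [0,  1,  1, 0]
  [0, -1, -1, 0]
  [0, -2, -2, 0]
J_2(0) ⊕ J_1(0) ⊕ J_1(0)

The characteristic polynomial is
  det(x·I − A) = x^4

Eigenvalues and multiplicities (the geometric multiplicity of λ is n − rank(A − λI), which equals the number of Jordan blocks for λ):
  λ = 0: algebraic multiplicity = 4, geometric multiplicity = 3

Determining the block sizes for each eigenvalue:
  λ = 0: 3 blocks summing to 4 forces exactly one block of size 2 and the rest size 1 → block sizes [2, 1, 1]

Assembling the blocks gives a Jordan form
J =
  [0, 1, 0, 0]
  [0, 0, 0, 0]
  [0, 0, 0, 0]
  [0, 0, 0, 0]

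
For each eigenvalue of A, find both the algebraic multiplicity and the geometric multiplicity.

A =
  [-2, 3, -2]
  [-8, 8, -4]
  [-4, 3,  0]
λ = 2: alg = 3, geom = 2

Step 1 — factor the characteristic polynomial to read off the algebraic multiplicities:
  χ_A(x) = (x - 2)^3

Step 2 — compute geometric multiplicities via the rank-nullity identity g(λ) = n − rank(A − λI):
  rank(A − (2)·I) = 1, so dim ker(A − (2)·I) = n − 1 = 2

Summary:
  λ = 2: algebraic multiplicity = 3, geometric multiplicity = 2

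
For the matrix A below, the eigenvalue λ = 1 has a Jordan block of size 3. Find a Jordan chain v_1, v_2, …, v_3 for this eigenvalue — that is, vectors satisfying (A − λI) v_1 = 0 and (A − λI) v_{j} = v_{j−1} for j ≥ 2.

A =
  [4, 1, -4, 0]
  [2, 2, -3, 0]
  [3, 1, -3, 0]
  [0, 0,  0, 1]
A Jordan chain for λ = 1 of length 3:
v_1 = (-1, -1, -1, 0)ᵀ
v_2 = (3, 2, 3, 0)ᵀ
v_3 = (1, 0, 0, 0)ᵀ

Let N = A − (1)·I. We want v_3 with N^3 v_3 = 0 but N^2 v_3 ≠ 0; then v_{j-1} := N · v_j for j = 3, …, 2.

Pick v_3 = (1, 0, 0, 0)ᵀ.
Then v_2 = N · v_3 = (3, 2, 3, 0)ᵀ.
Then v_1 = N · v_2 = (-1, -1, -1, 0)ᵀ.

Sanity check: (A − (1)·I) v_1 = (0, 0, 0, 0)ᵀ = 0. ✓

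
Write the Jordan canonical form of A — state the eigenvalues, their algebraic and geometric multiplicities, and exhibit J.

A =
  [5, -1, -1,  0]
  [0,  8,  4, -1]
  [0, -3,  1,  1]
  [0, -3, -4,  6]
J_2(5) ⊕ J_2(5)

The characteristic polynomial is
  det(x·I − A) = x^4 - 20*x^3 + 150*x^2 - 500*x + 625 = (x - 5)^4

Eigenvalues and multiplicities (the geometric multiplicity of λ is n − rank(A − λI), which equals the number of Jordan blocks for λ):
  λ = 5: algebraic multiplicity = 4, geometric multiplicity = 2

Determining the block sizes for each eigenvalue:
  λ = 5: with am = 4 and gm = 2, the partition is not yet determined (e.g. several partitions of 4 into 2 parts exist). Let N = A − (5)·I. Computing rank(N^1) = 2, rank(N^2) = 0; the number of blocks of size ≥ j is rank(N^{j−1}) − rank(N^j), giving [2, 2]. So we have 2 block(s) of size 2 → block sizes [2, 2]

Assembling the blocks gives a Jordan form
J =
  [5, 1, 0, 0]
  [0, 5, 0, 0]
  [0, 0, 5, 1]
  [0, 0, 0, 5]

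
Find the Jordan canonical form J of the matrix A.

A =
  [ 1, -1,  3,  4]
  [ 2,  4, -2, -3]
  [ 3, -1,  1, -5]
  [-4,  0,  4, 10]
J_2(4) ⊕ J_2(4)

The characteristic polynomial is
  det(x·I − A) = x^4 - 16*x^3 + 96*x^2 - 256*x + 256 = (x - 4)^4

Eigenvalues and multiplicities (the geometric multiplicity of λ is n − rank(A − λI), which equals the number of Jordan blocks for λ):
  λ = 4: algebraic multiplicity = 4, geometric multiplicity = 2

Determining the block sizes for each eigenvalue:
  λ = 4: with am = 4 and gm = 2, the partition is not yet determined (e.g. several partitions of 4 into 2 parts exist). Let N = A − (4)·I. Computing rank(N^1) = 2, rank(N^2) = 0; the number of blocks of size ≥ j is rank(N^{j−1}) − rank(N^j), giving [2, 2]. So we have 2 block(s) of size 2 → block sizes [2, 2]

Assembling the blocks gives a Jordan form
J =
  [4, 1, 0, 0]
  [0, 4, 0, 0]
  [0, 0, 4, 1]
  [0, 0, 0, 4]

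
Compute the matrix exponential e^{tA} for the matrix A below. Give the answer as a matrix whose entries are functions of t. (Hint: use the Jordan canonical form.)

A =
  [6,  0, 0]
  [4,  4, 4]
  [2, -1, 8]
e^{tA} =
  [exp(6*t), 0, 0]
  [4*t*exp(6*t), -2*t*exp(6*t) + exp(6*t), 4*t*exp(6*t)]
  [2*t*exp(6*t), -t*exp(6*t), 2*t*exp(6*t) + exp(6*t)]

Strategy: write A = P · J · P⁻¹ where J is a Jordan canonical form, so e^{tA} = P · e^{tJ} · P⁻¹, and e^{tJ} can be computed block-by-block.

A has Jordan form
J =
  [6, 1, 0]
  [0, 6, 0]
  [0, 0, 6]
(up to reordering of blocks).

Per-block formulas:
  For a 2×2 Jordan block J_2(6): exp(t · J_2(6)) = e^(6t)·(I + t·N), where N is the 2×2 nilpotent shift.
  For a 1×1 block at λ = 6: exp(t · [6]) = [e^(6t)].

After assembling e^{tJ} and conjugating by P, we get:

e^{tA} =
  [exp(6*t), 0, 0]
  [4*t*exp(6*t), -2*t*exp(6*t) + exp(6*t), 4*t*exp(6*t)]
  [2*t*exp(6*t), -t*exp(6*t), 2*t*exp(6*t) + exp(6*t)]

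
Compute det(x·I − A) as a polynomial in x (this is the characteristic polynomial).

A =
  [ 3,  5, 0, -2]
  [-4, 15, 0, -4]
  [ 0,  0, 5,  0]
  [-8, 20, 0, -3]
x^4 - 20*x^3 + 150*x^2 - 500*x + 625

Expanding det(x·I − A) (e.g. by cofactor expansion or by noting that A is similar to its Jordan form J, which has the same characteristic polynomial as A) gives
  χ_A(x) = x^4 - 20*x^3 + 150*x^2 - 500*x + 625
which factors as (x - 5)^4. The eigenvalues (with algebraic multiplicities) are λ = 5 with multiplicity 4.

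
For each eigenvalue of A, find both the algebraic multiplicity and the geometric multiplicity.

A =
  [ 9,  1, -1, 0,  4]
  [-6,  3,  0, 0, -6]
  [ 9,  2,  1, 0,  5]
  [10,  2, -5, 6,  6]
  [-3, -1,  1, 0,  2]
λ = 3: alg = 3, geom = 2; λ = 6: alg = 2, geom = 1

Step 1 — factor the characteristic polynomial to read off the algebraic multiplicities:
  χ_A(x) = (x - 6)^2*(x - 3)^3

Step 2 — compute geometric multiplicities via the rank-nullity identity g(λ) = n − rank(A − λI):
  rank(A − (3)·I) = 3, so dim ker(A − (3)·I) = n − 3 = 2
  rank(A − (6)·I) = 4, so dim ker(A − (6)·I) = n − 4 = 1

Summary:
  λ = 3: algebraic multiplicity = 3, geometric multiplicity = 2
  λ = 6: algebraic multiplicity = 2, geometric multiplicity = 1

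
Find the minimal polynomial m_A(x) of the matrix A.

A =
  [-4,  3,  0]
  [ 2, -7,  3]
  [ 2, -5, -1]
x^3 + 12*x^2 + 48*x + 64

The characteristic polynomial is χ_A(x) = (x + 4)^3, so the eigenvalues are known. The minimal polynomial is
  m_A(x) = Π_λ (x − λ)^{k_λ}
where k_λ is the size of the *largest* Jordan block for λ (equivalently, the smallest k with (A − λI)^k v = 0 for every generalised eigenvector v of λ).

  λ = -4: largest Jordan block has size 3, contributing (x + 4)^3

So m_A(x) = (x + 4)^3 = x^3 + 12*x^2 + 48*x + 64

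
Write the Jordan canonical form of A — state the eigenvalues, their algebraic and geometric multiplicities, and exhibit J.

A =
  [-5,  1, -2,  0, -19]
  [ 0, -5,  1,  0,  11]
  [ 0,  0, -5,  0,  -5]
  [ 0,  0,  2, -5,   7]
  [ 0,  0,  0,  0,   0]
J_3(-5) ⊕ J_1(-5) ⊕ J_1(0)

The characteristic polynomial is
  det(x·I − A) = x^5 + 20*x^4 + 150*x^3 + 500*x^2 + 625*x = x*(x + 5)^4

Eigenvalues and multiplicities (the geometric multiplicity of λ is n − rank(A − λI), which equals the number of Jordan blocks for λ):
  λ = -5: algebraic multiplicity = 4, geometric multiplicity = 2
  λ = 0: algebraic multiplicity = 1, geometric multiplicity = 1

Determining the block sizes for each eigenvalue:
  λ = -5: with am = 4 and gm = 2, the partition is not yet determined (e.g. several partitions of 4 into 2 parts exist). Let N = A − (-5)·I. Computing rank(N^1) = 3, rank(N^2) = 2, rank(N^3) = 1; the number of blocks of size ≥ j is rank(N^{j−1}) − rank(N^j), giving [2, 1, 1]. So we have 1 block(s) of size 3, 1 block(s) of size 1 → block sizes [3, 1]
  λ = 0: one block (gm = 1), so the single block has size am = 1 → block sizes [1]

Assembling the blocks gives a Jordan form
J =
  [-5,  1,  0,  0, 0]
  [ 0, -5,  1,  0, 0]
  [ 0,  0, -5,  0, 0]
  [ 0,  0,  0, -5, 0]
  [ 0,  0,  0,  0, 0]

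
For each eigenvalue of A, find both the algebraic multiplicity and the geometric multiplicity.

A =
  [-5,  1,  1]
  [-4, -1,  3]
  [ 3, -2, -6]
λ = -4: alg = 3, geom = 1

Step 1 — factor the characteristic polynomial to read off the algebraic multiplicities:
  χ_A(x) = (x + 4)^3

Step 2 — compute geometric multiplicities via the rank-nullity identity g(λ) = n − rank(A − λI):
  rank(A − (-4)·I) = 2, so dim ker(A − (-4)·I) = n − 2 = 1

Summary:
  λ = -4: algebraic multiplicity = 3, geometric multiplicity = 1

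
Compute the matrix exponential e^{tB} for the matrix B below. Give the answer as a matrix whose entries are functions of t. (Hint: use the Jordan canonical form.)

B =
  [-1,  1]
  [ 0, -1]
e^{tB} =
  [exp(-t), t*exp(-t)]
  [0, exp(-t)]

Strategy: write B = P · J · P⁻¹ where J is a Jordan canonical form, so e^{tB} = P · e^{tJ} · P⁻¹, and e^{tJ} can be computed block-by-block.

B has Jordan form
J =
  [-1,  1]
  [ 0, -1]
(up to reordering of blocks).

Per-block formulas:
  For a 2×2 Jordan block J_2(-1): exp(t · J_2(-1)) = e^(-1t)·(I + t·N), where N is the 2×2 nilpotent shift.

After assembling e^{tJ} and conjugating by P, we get:

e^{tB} =
  [exp(-t), t*exp(-t)]
  [0, exp(-t)]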